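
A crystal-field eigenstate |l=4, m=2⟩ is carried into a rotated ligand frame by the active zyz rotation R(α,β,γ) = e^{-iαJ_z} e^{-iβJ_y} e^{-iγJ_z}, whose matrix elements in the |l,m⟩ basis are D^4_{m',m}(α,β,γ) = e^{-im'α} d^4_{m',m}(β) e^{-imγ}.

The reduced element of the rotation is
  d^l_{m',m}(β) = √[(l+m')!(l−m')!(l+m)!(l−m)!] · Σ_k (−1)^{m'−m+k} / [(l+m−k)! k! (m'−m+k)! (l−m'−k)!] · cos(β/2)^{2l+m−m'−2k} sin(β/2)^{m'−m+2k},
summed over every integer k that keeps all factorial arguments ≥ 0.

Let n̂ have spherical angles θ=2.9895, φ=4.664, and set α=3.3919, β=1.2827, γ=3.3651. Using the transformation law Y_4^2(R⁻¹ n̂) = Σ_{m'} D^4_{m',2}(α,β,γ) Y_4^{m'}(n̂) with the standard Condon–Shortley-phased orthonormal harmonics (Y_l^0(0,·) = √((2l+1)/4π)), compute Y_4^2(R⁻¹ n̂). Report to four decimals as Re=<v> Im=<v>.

Need the full column D^4_{m',2} for m'=−4..4 at α=3.3919, β=1.2827, γ=3.3651.
cos(β/2)=0.801289, sin(β/2)=0.598278
d^4_{-4,2}: single k=6 term ⇒ +0.155802;  D = +0.132481+0.081995i
d^4_{-3,2}: k∈[5..6] ⇒ +0.442656 -0.082257 = +0.360399;  D = -0.343884-0.107850i
d^4_{-2,2}: k∈[4..6] ⇒ +0.792244 -0.353327 +0.016414 = +0.455332;  D = +0.454678+0.024394i
d^4_{-1,2}: k∈[3..5] ⇒ +1.000389 -0.836542 +0.093271 = +0.257118;  D = -0.252159+0.050251i
d^4_{0,2}: k∈[2..4] ⇒ +0.898797 -1.336157 +0.279329 = -0.158032;  D = -0.142504+0.068313i
d^4_{1,2}: k∈[1..3] ⇒ +0.538347 -1.500583 +0.557695 = -0.404541;  D = +0.310107-0.259783i
d^4_{2,2}: k∈[0..2] ⇒ +0.169947 -1.136898 +0.792244 = -0.174707;  D = -0.101961+0.141868i
d^4_{3,2}: k∈[0..1] ⇒ -0.474778 +0.794034 = +0.319256;  D = -0.116299+0.297320i
d^4_{4,2}: single k=0 term ⇒ +0.501325;  D = +0.061285-0.497565i
Y_4^{m'}(θ=2.9895,φ=4.664) and Σ D·Y over m':
  (+0.1325+0.0820i)·(+0.0002+0.0000i)  (-0.3439-0.1078i)·(-0.0006+0.0043i)  (+0.4547+0.0244i)·(-0.0446-0.0043i)  (-0.2522+0.0503i)·(+0.0132-0.2717i)  (-0.1425+0.0683i)·(+0.7511+0.0000i)  (+0.3101-0.2598i)·(-0.0132-0.2717i)  (-0.1020+0.1419i)·(-0.0446+0.0043i)  (-0.1163+0.2973i)·(+0.0006+0.0043i)  (+0.0613-0.4976i)·(+0.0002-0.0000i)
Y_4^2(R⁻¹ n̂) = -0.188258+0.028015i

Re=-0.1883 Im=0.0280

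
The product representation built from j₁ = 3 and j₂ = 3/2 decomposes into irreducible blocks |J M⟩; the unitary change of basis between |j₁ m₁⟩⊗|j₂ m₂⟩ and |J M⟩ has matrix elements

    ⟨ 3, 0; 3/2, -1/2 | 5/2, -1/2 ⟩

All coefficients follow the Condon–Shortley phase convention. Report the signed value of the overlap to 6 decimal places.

−√(6/35) = -0.414039

√[6·2!4!1!/8! · 3!3!1!2!2!3!] = √(216/35)
  +(−1)^0/∏(0,2,3,1,1,0)! = 1/12  (running 1/12)
  +(−1)^1/∏(1,1,2,0,2,1)! = -1/4  (running -1/6)
⟨..|..⟩ = √(216/35)·(-1/6) = -0.414039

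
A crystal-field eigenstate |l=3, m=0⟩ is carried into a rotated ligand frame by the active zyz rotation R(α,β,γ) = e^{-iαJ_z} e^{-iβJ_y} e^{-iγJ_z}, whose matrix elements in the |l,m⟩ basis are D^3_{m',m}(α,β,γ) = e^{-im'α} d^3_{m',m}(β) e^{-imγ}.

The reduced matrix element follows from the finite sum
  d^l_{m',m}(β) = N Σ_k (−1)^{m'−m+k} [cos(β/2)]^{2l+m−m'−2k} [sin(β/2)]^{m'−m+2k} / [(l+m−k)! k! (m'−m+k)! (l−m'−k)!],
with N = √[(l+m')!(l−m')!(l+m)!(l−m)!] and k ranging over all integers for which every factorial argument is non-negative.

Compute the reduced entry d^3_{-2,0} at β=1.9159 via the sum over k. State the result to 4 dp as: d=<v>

d^3_{-2,0}(β=1.9159) via the finite sum:
With c≡cos(β/2)=0.575198 and s≡sin(β/2)=0.818014, N=[1·120·6·6]^{1/2}=65.726707
k: max(0,(0)−(-2))=2 … min(3+(0),3−(-2))=3
  k=2: (−1)^0·65.7267/(12)·0.5752^4·0.8180^2 = +0.401192
  k=3: (−1)^1·65.7267/(12)·0.5752^2·0.8180^4 = -0.811407
d^3_{-2,0}(1.9159) = +0.401192 -0.811407 = -0.410215

d=-0.4102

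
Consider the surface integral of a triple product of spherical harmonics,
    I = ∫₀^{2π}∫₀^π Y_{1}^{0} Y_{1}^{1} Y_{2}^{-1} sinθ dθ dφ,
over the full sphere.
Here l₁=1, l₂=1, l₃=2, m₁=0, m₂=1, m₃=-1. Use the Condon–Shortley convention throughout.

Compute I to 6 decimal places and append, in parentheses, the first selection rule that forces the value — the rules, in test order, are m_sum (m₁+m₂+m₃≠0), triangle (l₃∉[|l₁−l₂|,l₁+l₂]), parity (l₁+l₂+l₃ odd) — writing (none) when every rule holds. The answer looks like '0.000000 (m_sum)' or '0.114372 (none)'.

-0.218510 (none)

Rules hold: Σm=0, L=4 even, 0≤2≤2.
N = 3·3·5 = 45
Δ = 0!·2!·2!/5! = 1/30
Racah Σ t=0..0: t=0:+1/1 = 1/1
⇒ 3j(1 1 2; 0 0 0)² = 2/15, sgn +1
Racah Σ t=0..0: t=0:+1/2 = 1/2
⇒ 3j(1 1 2; 0 1 -1)² = 1/10, sgn -1
4πI² = N·(3j₀)²·(3jₘ)² = 3/5
I = -1·√(0.6/4π) = -0.21850969
No selection rule forces the value: the integral is nonzero (none).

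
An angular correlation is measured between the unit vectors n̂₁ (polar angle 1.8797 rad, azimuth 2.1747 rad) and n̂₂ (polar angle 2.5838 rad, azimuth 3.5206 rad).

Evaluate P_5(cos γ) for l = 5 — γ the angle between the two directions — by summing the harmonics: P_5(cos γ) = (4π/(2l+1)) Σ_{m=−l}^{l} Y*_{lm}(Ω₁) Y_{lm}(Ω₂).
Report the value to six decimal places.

Term-by-term m-sum for l=5 (normalisation 4π/11 = 1.142397):
  [-5]  conj(Y_{5,-5})(Ω₁) = -0.044350-0.361497i ; Y_{5,-5}(Ω₂) = +0.006144+0.018280i ; Δ = +0.006336-0.003032i
  [-4]  conj(Y_{5,-4})(Ω₁) = +0.274863-0.243996i ; Y_{5,-4}(Ω₂) = -0.005351+0.097602i ; Δ = +0.022344+0.028133i
  [-3]  conj(Y_{5,-3})(Ω₁) = -0.048851-0.012002i ; Y_{5,-3}(Ω₂) = -0.118130+0.255033i ; Δ = +0.008832-0.011041i
  [-2]  conj(Y_{5,-2})(Ω₁) = -0.119998-0.315936i ; Y_{5,-2}(Ω₂) = -0.339213+0.321126i ; Δ = +0.142160+0.068635i
  [-1]  conj(Y_{5,-1})(Ω₁) = +0.019849-0.028772i ; Y_{5,-1}(Ω₂) = -0.284060+0.113131i ; Δ = -0.002383+0.010418i
  [+0]  conj(Y_{5,0})(Ω₁) = -0.322424-0.000000i ; Y_{5,0}(Ω₂) = +0.272310+0.000000i ; Δ = -0.087799-0.000000i
  [+1]  conj(Y_{5,1})(Ω₁) = -0.019849-0.028772i ; Y_{5,1}(Ω₂) = +0.284060+0.113131i ; Δ = -0.002383-0.010418i
  [+2]  conj(Y_{5,2})(Ω₁) = -0.119998+0.315936i ; Y_{5,2}(Ω₂) = -0.339213-0.321126i ; Δ = +0.142160-0.068635i
  [+3]  conj(Y_{5,3})(Ω₁) = +0.048851-0.012002i ; Y_{5,3}(Ω₂) = +0.118130+0.255033i ; Δ = +0.008832+0.011041i
  [+4]  conj(Y_{5,4})(Ω₁) = +0.274863+0.243996i ; Y_{5,4}(Ω₂) = -0.005351-0.097602i ; Δ = +0.022344-0.028133i
  [+5]  conj(Y_{5,5})(Ω₁) = +0.044350-0.361497i ; Y_{5,5}(Ω₂) = -0.006144+0.018280i ; Δ = +0.006336+0.003032i
Accumulated sum +0.266777+0.000000i; after 4π/(2l+1) scaling, +0.304765+0.000000i ⇒ P_5 = 0.304765

0.304765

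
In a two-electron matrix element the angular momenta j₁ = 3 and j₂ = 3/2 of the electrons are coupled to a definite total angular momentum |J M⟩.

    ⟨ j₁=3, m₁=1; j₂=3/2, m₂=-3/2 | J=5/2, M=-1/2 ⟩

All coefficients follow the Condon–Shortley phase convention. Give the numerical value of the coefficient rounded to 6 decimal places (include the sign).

triangle: 2!×4!×1!/8! = 48/40320
(j±m)!: 4!×2!×0!×3!×2!×3! = 3456
prefactor² = (2J+1)×Δ×N² = 864/35
  k=0: +1/(0!×2!×2!×0!×2!×1!) = 1/8
Σ = 1/8  ⇒  CG² = 864/35×(1/8)² = 27/70
CG = +√(27/70) = +0.621059

+√(27/70) = +0.621059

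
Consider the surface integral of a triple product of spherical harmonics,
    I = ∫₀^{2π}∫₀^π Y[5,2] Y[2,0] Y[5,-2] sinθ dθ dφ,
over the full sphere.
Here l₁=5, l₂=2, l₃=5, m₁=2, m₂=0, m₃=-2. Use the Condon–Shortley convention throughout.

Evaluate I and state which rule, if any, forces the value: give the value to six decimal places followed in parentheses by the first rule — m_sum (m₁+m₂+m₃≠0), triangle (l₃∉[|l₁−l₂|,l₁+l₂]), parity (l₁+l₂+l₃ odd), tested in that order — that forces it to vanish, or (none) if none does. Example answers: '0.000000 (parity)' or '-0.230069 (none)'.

Checks pass: Σm=0; 12 even; l₃=5∈[3,7].
(2·5+1)(2·2+1)(2·5+1) = 605
Δ: 2! 8! 2! / 13! → 1/38610
sum: t=0:+1/2880 t=1:−1/576 t=2:+1/2880 = -1/960
3j²(5 2 5; 0 0 0) = Δ·Π!·Σ² = 10/429  (sign +1)
sum: t=0:+1/2880 t=1:−1/1440 t=2:+1/20160 = -1/3360
3j²(5 2 5; 2 0 -2) = Δ·Π!·Σ² = 6/715  (sign +1)
combine: 4πI² = 605·10/429·6/715 = 20/169
take √, sign +1: I = 0.09704356
No selection rule forces the value: the integral is nonzero (none).

0.097044 (none)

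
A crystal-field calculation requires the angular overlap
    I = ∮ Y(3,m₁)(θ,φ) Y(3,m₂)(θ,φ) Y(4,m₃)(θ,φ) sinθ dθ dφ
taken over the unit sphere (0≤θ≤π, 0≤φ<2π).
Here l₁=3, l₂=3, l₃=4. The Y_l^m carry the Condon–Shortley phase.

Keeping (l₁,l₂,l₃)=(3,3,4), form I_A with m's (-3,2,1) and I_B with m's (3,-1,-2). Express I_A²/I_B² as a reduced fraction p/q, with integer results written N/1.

Same 3,3,4: normalisation and zero-m 3j drop out of the ratio.
A: Δ: 2! 4! 4! / 11! → 1/34650; sum: t=2:+1/288 = 1/288; 3j²(3 3 4; -3 2 1) = Δ·Π!·Σ² = 5/231  (sign -1)
B: Δ: 2! 4! 4! / 11! → 1/34650; sum: t=0:+1/192 = 1/192; 3j²(3 3 4; 3 -1 -2) = Δ·Π!·Σ² = 3/77  (sign +1)
I_A²/I_B² = (5/231)/(3/77) = 5/9

5/9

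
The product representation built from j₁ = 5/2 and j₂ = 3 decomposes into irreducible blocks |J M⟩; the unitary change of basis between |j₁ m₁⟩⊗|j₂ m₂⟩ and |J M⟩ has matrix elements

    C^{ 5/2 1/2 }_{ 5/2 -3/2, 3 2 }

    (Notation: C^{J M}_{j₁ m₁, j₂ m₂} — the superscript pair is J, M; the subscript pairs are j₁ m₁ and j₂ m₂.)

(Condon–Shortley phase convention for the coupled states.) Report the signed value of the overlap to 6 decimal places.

j₁+j₂−J=3  J+j₁−j₂=2  J−j₁+j₂=3  j₁+j₂+J+1=9
(j₁±m₁, j₂±m₂, J±M) = (1,4,5,1,3,2)
P² = 288/7
sum k=2..3:
  [2] +1/24 = 1/24
  [3] −1/12 = -1/12
S = -1/24
C² = P²·S² = 1/14 ; C = -0.267261

-0.267261  (= −√(1/14))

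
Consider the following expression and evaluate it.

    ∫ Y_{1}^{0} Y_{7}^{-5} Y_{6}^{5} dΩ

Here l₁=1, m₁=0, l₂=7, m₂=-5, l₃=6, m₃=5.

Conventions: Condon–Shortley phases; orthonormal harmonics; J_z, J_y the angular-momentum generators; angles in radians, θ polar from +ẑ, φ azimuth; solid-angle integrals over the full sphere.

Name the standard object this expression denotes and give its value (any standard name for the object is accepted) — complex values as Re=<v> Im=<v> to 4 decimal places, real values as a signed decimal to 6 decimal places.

This is a Gaunt coefficient — the integral of a triple product of spherical harmonics over the sphere.
m-sum 0 ✓  L=14 even ✓  6≤6≤8 ✓
Π(2lᵢ+1) = 3×15×13 = 585
triangle coeff Δ(1,7,6) = 1/1365
Σ_t [1,1]: t=1:−1/518400 = -1/518400
(3j)²=7/195 [(1 7 6; 0 0 0)], sign=-1
Σ_t [1,1]: t=1:−1/39916800 = -1/39916800
(3j)²=8/455 [(1 7 6; 0 -5 5)], sign=+1
⇒ 4πI² = 24/65
I = (-1)√(24/65/(4π)) = -0.17141310

Gaunt coefficient, -0.171413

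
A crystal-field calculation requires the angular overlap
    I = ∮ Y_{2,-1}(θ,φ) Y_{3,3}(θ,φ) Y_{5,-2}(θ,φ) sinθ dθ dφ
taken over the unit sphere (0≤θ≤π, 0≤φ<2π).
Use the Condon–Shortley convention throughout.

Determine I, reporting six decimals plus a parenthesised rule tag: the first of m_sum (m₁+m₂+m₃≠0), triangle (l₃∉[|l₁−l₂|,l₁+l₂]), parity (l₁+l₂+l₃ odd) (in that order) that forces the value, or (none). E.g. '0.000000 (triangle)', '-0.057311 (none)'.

Checks pass: Σm=0; 10 even; l₃=5∈[1,5].
(2·2+1)(2·3+1)(2·5+1) = 385
Δ: 0! 4! 6! / 11! → 1/2310
sum: t=0:+1/144 = 1/144
3j²(2 3 5; 0 0 0) = Δ·Π!·Σ² = 10/231  (sign -1)
sum: t=0:+1/4320 = 1/4320
3j²(2 3 5; -1 3 -2) = Δ·Π!·Σ² = 1/330  (sign -1)
combine: 4πI² = 385·10/231·1/330 = 5/99
take √, sign +1: I = 0.06339609
No selection rule forces the value: the integral is nonzero (none).

0.063396 (none)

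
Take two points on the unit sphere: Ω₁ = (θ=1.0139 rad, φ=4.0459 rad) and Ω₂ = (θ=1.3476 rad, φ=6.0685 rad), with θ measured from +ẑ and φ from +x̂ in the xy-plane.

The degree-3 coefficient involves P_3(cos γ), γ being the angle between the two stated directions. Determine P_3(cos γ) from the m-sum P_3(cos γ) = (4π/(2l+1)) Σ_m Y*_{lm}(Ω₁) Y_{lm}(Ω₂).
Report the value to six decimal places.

Term-by-term m-sum for l=3 (normalisation 4π/7 = 1.795196):
  m=-3: (+0.232140-0.106091i) × (+0.309423+0.232336i) = +0.096478+0.021107i  (running Σ = +0.096478+0.021107i)
  m=-2: (-0.091705+0.378310i) × (+0.195603+0.089559i) = -0.051819+0.065786i  (running Σ = +0.044660+0.086893i)
  m=-1: (-0.067309-0.085575i) × (-0.232494-0.050694i) = +0.011311+0.023308i  (running Σ = +0.055970+0.110201i)
  m=0: (-0.316212-0.000000i) × (-0.227570+0.000000i) = +0.071960+0.000000i  (running Σ = +0.127931+0.110201i)
  m=1: (+0.067309-0.085575i) × (+0.232494-0.050694i) = +0.011311-0.023308i  (running Σ = +0.139242+0.086893i)
  m=2: (-0.091705-0.378310i) × (+0.195603-0.089559i) = -0.051819-0.065786i  (running Σ = +0.087423+0.021107i)
  m=3: (-0.232140-0.106091i) × (-0.309423+0.232336i) = +0.096478-0.021107i  (running Σ = +0.183901+0.000000i)
Σ over m = +0.183901+0.000000i; ×(4π/7) → +0.330139+0.000000i. Real part: 0.330139

0.330139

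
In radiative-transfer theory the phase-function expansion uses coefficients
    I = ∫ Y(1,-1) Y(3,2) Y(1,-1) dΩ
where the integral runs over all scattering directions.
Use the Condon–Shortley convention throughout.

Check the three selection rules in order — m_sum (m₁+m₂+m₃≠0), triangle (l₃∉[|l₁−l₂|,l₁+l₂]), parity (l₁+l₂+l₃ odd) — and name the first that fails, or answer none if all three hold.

triangle

azimuthal sum: -1 + 2 − 1 = 0  ✓
l₃ must lie in [2,4]; have l₃=1  ✗
L = 1 + 3 + 1 = 5 (odd)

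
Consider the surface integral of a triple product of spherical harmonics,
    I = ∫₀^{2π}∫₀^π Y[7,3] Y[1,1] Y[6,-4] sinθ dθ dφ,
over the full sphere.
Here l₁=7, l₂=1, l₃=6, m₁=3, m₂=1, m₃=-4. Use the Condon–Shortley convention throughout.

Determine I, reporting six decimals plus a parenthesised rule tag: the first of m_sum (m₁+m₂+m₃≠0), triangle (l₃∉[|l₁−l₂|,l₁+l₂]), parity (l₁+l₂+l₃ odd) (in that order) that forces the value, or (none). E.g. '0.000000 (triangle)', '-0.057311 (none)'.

-0.085707 (none)

m-sum 0 ✓  L=14 even ✓  6≤6≤8 ✓
Π(2lᵢ+1) = 15×3×13 = 585
triangle coeff Δ(7,1,6) = 1/1365
Σ_t [1,1]: t=1:−1/518400 = -1/518400
(3j)²=7/195 [(7 1 6; 0 0 0)], sign=-1
Σ_t [2,2]: t=2:+1/14515200 = 1/14515200
(3j)²=2/455 [(7 1 6; 3 1 -4)], sign=+1
⇒ 4πI² = 6/65
I = (-1)√(6/65/(4π)) = -0.08570655
No selection rule forces the value: the integral is nonzero (none).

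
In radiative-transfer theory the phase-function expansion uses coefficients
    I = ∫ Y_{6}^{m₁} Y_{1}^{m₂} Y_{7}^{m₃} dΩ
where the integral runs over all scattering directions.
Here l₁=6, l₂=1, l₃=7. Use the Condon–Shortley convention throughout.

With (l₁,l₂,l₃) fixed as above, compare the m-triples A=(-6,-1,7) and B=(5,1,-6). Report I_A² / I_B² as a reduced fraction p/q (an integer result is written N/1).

7/6

l's match ⇒ only the (l;m) 3-j factors differ between A and B.
A: triangle coeff Δ(6,1,7) = 1/1365; Σ_t [0,0]: t=0:+1/958003200 = 1/958003200; (3j)²=1/15 [(6 1 7; -6 -1 7)], sign=+1
B: triangle coeff Δ(6,1,7) = 1/1365; Σ_t [0,0]: t=0:+1/79833600 = 1/79833600; (3j)²=2/35 [(6 1 7; 5 1 -6)], sign=-1
I_A²/I_B² = (1/15)/(2/35) = 7/6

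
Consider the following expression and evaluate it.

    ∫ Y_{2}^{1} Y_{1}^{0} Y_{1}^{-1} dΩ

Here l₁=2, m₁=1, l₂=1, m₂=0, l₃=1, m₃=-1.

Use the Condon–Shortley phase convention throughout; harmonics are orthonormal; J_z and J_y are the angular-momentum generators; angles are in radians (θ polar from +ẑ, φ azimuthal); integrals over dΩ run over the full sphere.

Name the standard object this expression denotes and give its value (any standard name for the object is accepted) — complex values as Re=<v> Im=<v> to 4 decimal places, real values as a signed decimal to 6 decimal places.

Gaunt coefficient, -0.218510

This is a Gaunt coefficient — the integral of a triple product of spherical harmonics over the sphere.
Rules hold: Σm=0, L=4 even, 1≤1≤3.
N = 5·3·3 = 45
Δ = 2!·2!·0!/5! = 1/30
Racah Σ t=1..1: t=1:−1/1 = -1/1
⇒ 3j(2 1 1; 0 0 0)² = 2/15, sgn +1
Racah Σ t=1..1: t=1:−1/2 = -1/2
⇒ 3j(2 1 1; 1 0 -1)² = 1/10, sgn -1
4πI² = N·(3j₀)²·(3jₘ)² = 3/5
I = -1·√(0.6/4π) = -0.21850969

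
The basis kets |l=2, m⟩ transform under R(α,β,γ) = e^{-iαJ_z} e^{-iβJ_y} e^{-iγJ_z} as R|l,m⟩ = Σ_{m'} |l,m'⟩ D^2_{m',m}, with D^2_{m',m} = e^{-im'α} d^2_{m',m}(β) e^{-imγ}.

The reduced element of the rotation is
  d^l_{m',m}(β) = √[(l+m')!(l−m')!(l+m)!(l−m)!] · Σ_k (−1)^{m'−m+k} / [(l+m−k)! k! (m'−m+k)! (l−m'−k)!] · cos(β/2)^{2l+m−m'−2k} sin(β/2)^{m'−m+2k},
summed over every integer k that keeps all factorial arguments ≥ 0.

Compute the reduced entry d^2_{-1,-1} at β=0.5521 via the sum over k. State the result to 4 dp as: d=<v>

d^2_{-1,-1}(β=0.5521) via the finite sum:
Half-angle: c=0.962140, s=0.272557. N=√(1·6·1·6)=6.000000
Admissible k: 0..1 (factorial args all ≥0)
  k=0: (−1)^0·6.0000/(6)·0.9621^4·0.2726^0 = +0.856944
  k=1: (−1)^1·6.0000/(2)·0.9621^2·0.2726^2 = -0.206307
d^2_{-1,-1}(0.5521) = +0.856944 -0.206307 = +0.650637

d=0.6506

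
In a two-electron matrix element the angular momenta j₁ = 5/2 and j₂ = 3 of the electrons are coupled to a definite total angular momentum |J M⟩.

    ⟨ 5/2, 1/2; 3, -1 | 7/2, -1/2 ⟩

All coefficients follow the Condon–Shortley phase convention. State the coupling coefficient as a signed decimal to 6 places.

triangle: 2!*3!*4!/10! = 288/3628800
(j±m)!: 3!*2!*2!*4!*3!*4! = 82944
prefactor² = (2J+1)*Δ*N² = 9216/175
  k=0: +1/(0!*2!*2!*2!*1!*2!) = 1/16
  k=1: −1/(1!*1!*1!*1!*2!*3!) = -1/12
  k=2: +1/(2!*0!*0!*0!*3!*4!) = 1/288
Σ = -5/288  ⇒  CG² = 9216/175*(-5/288)² = 1/63
CG = −√(1/63) = -0.125988

−√(1/63) = -0.125988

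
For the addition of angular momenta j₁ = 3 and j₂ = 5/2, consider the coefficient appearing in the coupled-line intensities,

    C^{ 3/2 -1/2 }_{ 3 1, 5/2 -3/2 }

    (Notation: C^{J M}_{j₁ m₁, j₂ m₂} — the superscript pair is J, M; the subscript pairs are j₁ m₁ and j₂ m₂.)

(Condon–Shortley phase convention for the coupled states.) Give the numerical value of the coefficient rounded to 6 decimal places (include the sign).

j₁+j₂−J=4  J+j₁−j₂=2  J−j₁+j₂=1  j₁+j₂+J+1=8
(j₁±m₁, j₂±m₂, J±M) = (4,2,1,4,1,2)
P² = 384/35
sum k=0..1:
  [0] +1/48 = 1/48
  [1] −1/6 = -1/6
S = -7/48
C² = P²·S² = 7/30 ; C = -0.483046

-0.483046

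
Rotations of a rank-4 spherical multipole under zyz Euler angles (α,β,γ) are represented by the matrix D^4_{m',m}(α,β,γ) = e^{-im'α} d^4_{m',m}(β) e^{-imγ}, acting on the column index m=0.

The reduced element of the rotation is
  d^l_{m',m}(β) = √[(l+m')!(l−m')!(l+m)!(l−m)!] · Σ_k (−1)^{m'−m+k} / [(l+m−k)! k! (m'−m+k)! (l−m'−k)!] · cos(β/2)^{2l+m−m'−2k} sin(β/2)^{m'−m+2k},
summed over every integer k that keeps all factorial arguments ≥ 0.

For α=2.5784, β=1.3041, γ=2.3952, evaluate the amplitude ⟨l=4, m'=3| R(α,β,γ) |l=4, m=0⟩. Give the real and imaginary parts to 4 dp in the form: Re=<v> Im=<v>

First d^4_{3,0}(β=1.3041), then the phase factors e^{-i(3)α} and e^{-i(0)γ}:
Half-angle: c=0.794841, s=0.606817. N=√(5040·1·24·24)=1703.830978
Admissible k: 0..1 (factorial args all ≥0)
  k=0: (−1)^3·1703.8310/(144)·0.7948^5·0.6068^3 = -0.838765
  k=1: (−1)^4·1703.8310/(144)·0.7948^3·0.6068^5 = +0.488871
d^4_{3,0}(1.3041) = -0.838765 +0.488871 = -0.349893
D = (+0.118503-0.992954i)·(-0.349893)·(+1.000000+0.000000i) = -0.041463+0.347428i

Re=-0.0415 Im=0.3474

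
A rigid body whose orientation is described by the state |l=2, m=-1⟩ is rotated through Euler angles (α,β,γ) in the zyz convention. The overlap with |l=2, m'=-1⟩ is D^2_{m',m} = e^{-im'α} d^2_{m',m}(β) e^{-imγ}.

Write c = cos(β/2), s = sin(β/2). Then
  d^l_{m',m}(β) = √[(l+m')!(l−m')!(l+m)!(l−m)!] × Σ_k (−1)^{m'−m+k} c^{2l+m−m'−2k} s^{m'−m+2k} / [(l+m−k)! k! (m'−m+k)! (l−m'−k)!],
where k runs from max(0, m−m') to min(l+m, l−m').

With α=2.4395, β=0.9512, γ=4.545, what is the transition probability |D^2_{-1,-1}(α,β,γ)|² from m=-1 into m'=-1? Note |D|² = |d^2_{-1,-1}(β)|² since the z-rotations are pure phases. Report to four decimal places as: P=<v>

First d^2_{-1,-1}(β=0.9512), then the phase factors e^{-i(-1)α} and e^{-i(-1)γ}:
With c≡cos(β/2)=0.889018 and s≡sin(β/2)=0.457872, N=[1·6·1·6]^{1/2}=6.000000
k: max(0,(-1)−(-1))=0 … min(2+(-1),2−(-1))=1
  k=0: (−1)^0·6.0000/(6)·0.8890^4·0.4579^0 = +0.624658
  k=1: (−1)^1·6.0000/(2)·0.8890^2·0.4579^2 = -0.497085
d^2_{-1,-1}(0.9512) = +0.624658 -0.497085 = +0.127573
|D^2_{-1,-1}|² = |d^2_{-1,-1}(β)|² = (+0.127573)² = 0.016275 (the z-rotation phases have unit modulus)

P=0.0163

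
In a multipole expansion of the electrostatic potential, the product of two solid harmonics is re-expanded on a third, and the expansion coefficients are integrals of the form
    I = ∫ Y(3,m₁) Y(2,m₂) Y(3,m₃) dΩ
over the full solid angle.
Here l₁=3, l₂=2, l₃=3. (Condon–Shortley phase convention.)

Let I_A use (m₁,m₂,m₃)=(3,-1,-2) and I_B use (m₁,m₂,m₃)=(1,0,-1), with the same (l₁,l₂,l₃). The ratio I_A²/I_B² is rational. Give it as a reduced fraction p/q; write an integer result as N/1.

25/9

Shared (l₁,l₂,l₃)=(3,2,3): N and (l;000)² cancel in I_A²/I_B².
A: Δ = 2!·4!·2!/9! = 1/3780; Racah Σ t=0..0: t=0:+1/48 = 1/48; ⇒ 3j(3 2 3; 3 -1 -2)² = 5/84, sgn -1
B: Δ = 2!·4!·2!/9! = 1/3780; Racah Σ t=0..2: t=0:+1/16 t=1:−1/6 t=2:+1/96 = -3/32; ⇒ 3j(3 2 3; 1 0 -1)² = 3/140, sgn -1
I_A²/I_B² = (5/84)/(3/140) = 25/9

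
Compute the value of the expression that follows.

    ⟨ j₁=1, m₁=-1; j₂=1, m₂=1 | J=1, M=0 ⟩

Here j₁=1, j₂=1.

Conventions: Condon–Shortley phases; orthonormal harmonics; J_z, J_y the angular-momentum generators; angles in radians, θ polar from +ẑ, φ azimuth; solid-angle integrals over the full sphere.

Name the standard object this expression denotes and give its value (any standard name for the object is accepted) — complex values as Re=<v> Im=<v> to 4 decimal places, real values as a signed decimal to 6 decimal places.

Clebsch–Gordan coefficient, −√(1/2) ≈ -0.707107

This is a Clebsch–Gordan (vector-coupling) coefficient.
triangle: 1!·1!·1!/4! = 1/24
(j±m)!: 0!·2!·2!·0!·1!·1! = 4
prefactor² = (2J+1)·Δ·N² = 1/2
  k=1: −1/(1!·0!·1!·1!·0!·0!) = -1
Σ = -1  ⇒  CG² = 1/2·(-1)² = 1/2
CG = −√(1/2) = -0.707107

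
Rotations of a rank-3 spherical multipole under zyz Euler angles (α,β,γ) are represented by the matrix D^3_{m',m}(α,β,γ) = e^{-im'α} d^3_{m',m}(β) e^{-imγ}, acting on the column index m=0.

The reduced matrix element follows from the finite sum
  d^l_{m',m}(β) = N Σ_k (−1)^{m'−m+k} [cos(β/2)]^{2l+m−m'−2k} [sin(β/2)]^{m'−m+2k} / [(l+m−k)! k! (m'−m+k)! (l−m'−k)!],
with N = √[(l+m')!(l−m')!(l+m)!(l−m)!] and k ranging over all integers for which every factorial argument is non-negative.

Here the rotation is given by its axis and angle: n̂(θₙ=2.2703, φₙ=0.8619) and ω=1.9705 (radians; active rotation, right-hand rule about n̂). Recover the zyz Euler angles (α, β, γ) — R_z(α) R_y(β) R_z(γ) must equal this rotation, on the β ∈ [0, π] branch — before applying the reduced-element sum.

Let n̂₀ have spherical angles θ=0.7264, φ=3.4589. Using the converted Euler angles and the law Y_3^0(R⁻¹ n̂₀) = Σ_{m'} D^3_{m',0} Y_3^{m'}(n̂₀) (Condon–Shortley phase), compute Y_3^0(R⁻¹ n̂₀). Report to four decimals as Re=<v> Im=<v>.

Axis–angle → zyz. n̂ = (sinθₙcosφₙ, sinθₙsinφₙ, cosθₙ) = (+0.498118, +0.580820, -0.643838), ω = 1.9705.
R = I cosω + sinω [n̂]ₓ + (1−cosω) n̂n̂ᵀ gives
  R = [-0.044469, +0.994991, +0.089529; -0.191186, +0.079485, -0.978330; -0.980546, -0.060622, +0.186693]
β = atan2(√(R₁₃²+R₂₃²), R₃₃) = 1.383001; α = atan2(R₂₃, R₁₃) mod 2π = 4.803646; γ = atan2(R₃₂, −R₃₁) mod 2π = 6.221439
Need the full column D^3_{m',0} for m'=−3..3 at α=4.8036, β=1.3830, γ=6.2214.
cos(β/2)=0.770290, sin(β/2)=0.637694
d^3_{-3,0}: single k=3 term ⇒ +0.530047;  D = -0.143306+0.510307i
d^3_{-2,0}: k∈[2..3] ⇒ +0.784155 -0.537425 = +0.246730;  D = -0.242632-0.044782i
d^3_{-1,0}: k∈[1..3] ⇒ +0.599065 -1.231718 +0.281388 = -0.351264;  D = -0.032011+0.349803i
d^3_{0,0}: k∈[0..3] ⇒ +0.208894 -1.288498 +0.883079 -0.067247 = -0.263772;  D = -0.263772+0.000000i
d^3_{1,0}: k∈[0..2] ⇒ -0.599065 +1.231718 -0.281388 = +0.351264;  D = +0.032011+0.349803i
d^3_{2,0}: k∈[0..1] ⇒ +0.784155 -0.537425 = +0.246730;  D = -0.242632+0.044782i
d^3_{3,0}: single k=0 term ⇒ -0.530047;  D = +0.143306+0.510307i
Y_3^{m'}(θ=0.7264,φ=3.4589) and Σ D·Y over m':
  (-0.1433+0.5103i)·(-0.0709+0.0996i)  (-0.2426-0.0448i)·(+0.2714-0.1998i)  (-0.0320+0.3498i)·(-0.3659+0.1202i)  (-0.2638+0.0000i)·(-0.0574+0.0000i)  (+0.0320+0.3498i)·(+0.3659+0.1202i)  (-0.2426+0.0448i)·(+0.2714+0.1998i)  (+0.1433+0.5103i)·(+0.0709+0.0996i)
Y_3^0(R⁻¹ n̂) = -0.276411+0.000000i

Re=-0.2764 Im=0.0000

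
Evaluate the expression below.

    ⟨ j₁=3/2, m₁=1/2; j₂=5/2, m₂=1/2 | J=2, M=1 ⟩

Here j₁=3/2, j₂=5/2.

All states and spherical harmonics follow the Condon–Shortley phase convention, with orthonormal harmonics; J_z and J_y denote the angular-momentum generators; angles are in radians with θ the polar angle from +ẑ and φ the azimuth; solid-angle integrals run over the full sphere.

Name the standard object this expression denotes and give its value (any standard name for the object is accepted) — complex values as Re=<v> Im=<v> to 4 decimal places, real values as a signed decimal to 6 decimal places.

This is a Clebsch–Gordan (vector-coupling) coefficient.
j₁+j₂−J=2  J+j₁−j₂=1  J−j₁+j₂=3  j₁+j₂+J+1=7
(j₁±m₁, j₂±m₂, J±M) = (2,1,3,2,3,1)
P² = 12/7
sum k=0..1:
  [0] +1/12 = 1/12
  [1] −1/2 = -1/2
S = -5/12
C² = P²·S² = 25/84 ; C = -0.545545

Clebsch–Gordan coefficient, −√(25/84) ≈ -0.545545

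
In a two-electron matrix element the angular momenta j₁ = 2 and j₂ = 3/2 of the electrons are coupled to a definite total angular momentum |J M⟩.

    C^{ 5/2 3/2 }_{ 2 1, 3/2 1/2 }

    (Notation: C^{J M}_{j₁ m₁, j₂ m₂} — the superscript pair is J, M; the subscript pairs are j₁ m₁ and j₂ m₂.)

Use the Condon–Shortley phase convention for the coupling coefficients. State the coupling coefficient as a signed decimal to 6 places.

j₁+j₂−J=1  J+j₁−j₂=3  J−j₁+j₂=2  j₁+j₂+J+1=7
(j₁±m₁, j₂±m₂, J±M) = (3,1,2,1,4,1)
P² = 144/35
sum k=0..1:
  [0] +1/4 = 1/4
  [1] −1/6 = -1/6
S = 1/12
C² = P²·S² = 1/35 ; C = +0.169031

+0.169031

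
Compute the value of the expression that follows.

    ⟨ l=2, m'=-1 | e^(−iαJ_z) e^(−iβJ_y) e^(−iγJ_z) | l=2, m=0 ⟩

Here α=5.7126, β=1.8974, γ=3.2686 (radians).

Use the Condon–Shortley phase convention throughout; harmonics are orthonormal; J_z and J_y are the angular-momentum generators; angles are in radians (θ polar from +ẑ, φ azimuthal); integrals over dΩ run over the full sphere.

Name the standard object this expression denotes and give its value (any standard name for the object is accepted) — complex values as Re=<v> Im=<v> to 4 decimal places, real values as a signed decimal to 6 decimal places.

Wigner D-matrix element, Re=-0.3132 Im=0.2010

This is a Wigner D-matrix element — the rotation-matrix element ⟨l m'| R(α,β,γ) |l m⟩ in the angular-momentum basis.
First d^2_{-1,0}(β=1.8974), then the phase factors e^{-i(-1)α} and e^{-i(0)γ}:
Half-angle: c=0.582740, s=0.812659. N=√(1·6·2·2)=4.898979
Admissible k: 1..2 (factorial args all ≥0)
  k=1: (−1)^0·4.8990/(2)·0.5827^3·0.8127^1 = +0.393920
  k=2: (−1)^1·4.8990/(2)·0.5827^1·0.8127^3 = -0.766081
d^2_{-1,0}(1.8974) = +0.393920 -0.766081 = -0.372161
Phases: e^{-i·(-1)·5.7126}=+0.841585-0.540125i, e^{-i·(0)·3.2686}=+1.000000+0.000000i ⇒ D=-0.313205+0.201013i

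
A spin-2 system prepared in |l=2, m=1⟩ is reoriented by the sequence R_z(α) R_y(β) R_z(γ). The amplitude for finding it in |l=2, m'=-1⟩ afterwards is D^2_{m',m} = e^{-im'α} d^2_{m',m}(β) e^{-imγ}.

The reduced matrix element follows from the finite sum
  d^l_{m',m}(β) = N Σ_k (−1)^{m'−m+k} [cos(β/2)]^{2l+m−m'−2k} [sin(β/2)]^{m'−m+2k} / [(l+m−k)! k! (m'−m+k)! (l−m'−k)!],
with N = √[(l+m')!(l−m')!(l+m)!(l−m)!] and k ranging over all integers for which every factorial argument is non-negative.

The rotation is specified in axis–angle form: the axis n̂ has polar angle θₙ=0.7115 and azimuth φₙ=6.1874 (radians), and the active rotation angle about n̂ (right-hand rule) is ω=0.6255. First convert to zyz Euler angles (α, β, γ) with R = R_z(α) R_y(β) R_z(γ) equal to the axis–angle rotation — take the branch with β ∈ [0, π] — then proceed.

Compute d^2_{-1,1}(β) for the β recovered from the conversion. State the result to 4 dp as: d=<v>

d=0.1146

Axis–angle → zyz. n̂ = (sinθₙcosφₙ, sinθₙsinφₙ, cosθₙ) = (+0.649977, -0.062449, +0.757383), ω = 0.6255.
R = I cosω + sinω [n̂]ₓ + (1−cosω) n̂n̂ᵀ gives
  R = [+0.890657, -0.451135, +0.056639; +0.435765, +0.811409, -0.389518; +0.129768, +0.371609, +0.919275]
β = atan2(√(R₁₃²+R₂₃²), R₃₃) = 0.404561; α = atan2(R₂₃, R₁₃) mod 2π = 4.856785; γ = atan2(R₃₂, −R₃₁) mod 2π = 1.906763
d^2_{-1,1}(β=0.4046) via the finite sum:
With c≡cos(β/2)=0.979611 and s≡sin(β/2)=0.200904, N=[1·6·6·1]^{1/2}=6.000000
k∈{2,3} keeps every argument non-negative
  k=2: (−1)^0·6.0000/(2)·0.9796^2·0.2009^2 = +0.116199
  k=3: (−1)^1·6.0000/(6)·0.9796^0·0.2009^4 = -0.001629
d^2_{-1,1}(0.4046) = +0.116199 -0.001629 = +0.114570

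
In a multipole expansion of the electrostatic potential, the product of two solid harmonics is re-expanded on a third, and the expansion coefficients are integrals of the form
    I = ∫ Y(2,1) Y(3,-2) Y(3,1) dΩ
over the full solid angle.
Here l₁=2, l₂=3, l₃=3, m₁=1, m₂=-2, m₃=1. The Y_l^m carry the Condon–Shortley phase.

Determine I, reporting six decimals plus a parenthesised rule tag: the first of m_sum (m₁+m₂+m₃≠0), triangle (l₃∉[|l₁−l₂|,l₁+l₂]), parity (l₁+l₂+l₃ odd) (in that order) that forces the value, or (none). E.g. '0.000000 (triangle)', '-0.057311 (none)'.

0.162868 (none)

m-sum 0 ✓  L=8 even ✓  1≤3≤5 ✓
Π(2lᵢ+1) = 5×7×7 = 245
triangle coeff Δ(2,3,3) = 1/3780
Σ_t [0,2]: t=0:+1/24 t=1:−1/4 t=2:+1/24 = -1/6
(3j)²=4/105 [(2 3 3; 0 0 0)], sign=+1
Σ_t [0,1]: t=0:+1/12 t=1:−1/48 = 1/16
(3j)²=1/28 [(2 3 3; 1 -2 1)], sign=+1
⇒ 4πI² = 1/3
I = (+1)√(1/3/(4π)) = 0.16286750
No selection rule forces the value: the integral is nonzero (none).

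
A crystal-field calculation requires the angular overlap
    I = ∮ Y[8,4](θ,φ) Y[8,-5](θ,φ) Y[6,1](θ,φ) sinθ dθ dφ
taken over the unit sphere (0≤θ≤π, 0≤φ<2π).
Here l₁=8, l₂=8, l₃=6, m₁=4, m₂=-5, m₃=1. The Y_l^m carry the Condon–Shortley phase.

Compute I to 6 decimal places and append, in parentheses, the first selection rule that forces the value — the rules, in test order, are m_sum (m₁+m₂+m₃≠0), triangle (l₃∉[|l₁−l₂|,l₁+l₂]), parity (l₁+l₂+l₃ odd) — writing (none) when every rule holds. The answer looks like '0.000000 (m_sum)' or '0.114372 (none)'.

m-sum 0 ✓  L=22 even ✓  0≤6≤16 ✓
Π(2lᵢ+1) = 17×17×13 = 3757
triangle coeff Δ(8,8,6) = 1/13742520792
Σ_t [2,8]: t=2:+1/41803776000 t=3:−1/435456000 t=4:+1/39813120 t=5:−1/18662400 t=6:+1/39813120 t=7:−1/435456000 t=8:+1/41803776000 = -11/1393459200
(3j)²=600/96577 [(8 8 6; 0 0 0)], sign=-1
Σ_t [0,3]: t=0:+1/6270566400 t=1:−1/627056640 t=2:+1/464486400 t=3:−1/2612736000 = 1/2985984000
(3j)²=63/29716 [(8 8 6; 4 -5 1)], sign=-1
⇒ 4πI² = 9450/190969
I = (+1)√(9450/190969/(4π)) = 0.06275228
No selection rule forces the value: the integral is nonzero (none).

0.062752 (none)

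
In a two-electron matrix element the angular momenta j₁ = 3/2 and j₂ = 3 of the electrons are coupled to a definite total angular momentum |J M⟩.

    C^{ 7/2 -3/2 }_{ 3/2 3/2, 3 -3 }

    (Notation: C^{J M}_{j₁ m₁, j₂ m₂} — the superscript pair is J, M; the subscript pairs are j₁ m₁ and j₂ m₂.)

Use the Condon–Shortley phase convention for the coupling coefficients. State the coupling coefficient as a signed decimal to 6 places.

triangle: 1!*2!*5!/9! = 240/362880
(j±m)!: 3!*0!*0!*6!*2!*5! = 1036800
prefactor² = (2J+1)*Δ*N² = 38400/7
  k=0: +1/(0!*1!*0!*0!*2!*5!) = 1/240
Σ = 1/240  ⇒  CG² = 38400/7*(1/240)² = 2/21
CG = +√(2/21) = +0.308607

+√(2/21) ≈ +0.308607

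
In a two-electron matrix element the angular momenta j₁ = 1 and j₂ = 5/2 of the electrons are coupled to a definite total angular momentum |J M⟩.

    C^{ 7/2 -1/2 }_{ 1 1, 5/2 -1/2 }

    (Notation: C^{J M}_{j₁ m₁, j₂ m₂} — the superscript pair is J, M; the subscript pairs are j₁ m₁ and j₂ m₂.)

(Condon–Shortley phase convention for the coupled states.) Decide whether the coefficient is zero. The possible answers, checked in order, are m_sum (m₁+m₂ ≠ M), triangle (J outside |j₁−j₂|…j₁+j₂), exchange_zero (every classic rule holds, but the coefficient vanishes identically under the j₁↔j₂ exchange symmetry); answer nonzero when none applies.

m-sum: m₁+m₂ = 1+(-1/2) = 1/2, M = -1/2  ✗ ⇒ coefficient is 0

m_sum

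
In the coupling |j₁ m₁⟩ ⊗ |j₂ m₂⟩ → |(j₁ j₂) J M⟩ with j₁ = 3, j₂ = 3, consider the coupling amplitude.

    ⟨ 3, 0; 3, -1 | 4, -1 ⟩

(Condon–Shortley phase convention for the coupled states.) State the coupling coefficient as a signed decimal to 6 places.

-0.312094

j₁+j₂−J=2  J+j₁−j₂=4  J−j₁+j₂=4  j₁+j₂+J+1=11
(j₁±m₁, j₂±m₂, J±M) = (3,3,2,4,3,5)
P² = 124416/385
sum k=0..2:
  [0] +1/48 = 1/48
  [1] −1/24 = -1/24
  [2] +1/288 = 1/288
S = -5/288
C² = P²·S² = 15/154 ; C = -0.312094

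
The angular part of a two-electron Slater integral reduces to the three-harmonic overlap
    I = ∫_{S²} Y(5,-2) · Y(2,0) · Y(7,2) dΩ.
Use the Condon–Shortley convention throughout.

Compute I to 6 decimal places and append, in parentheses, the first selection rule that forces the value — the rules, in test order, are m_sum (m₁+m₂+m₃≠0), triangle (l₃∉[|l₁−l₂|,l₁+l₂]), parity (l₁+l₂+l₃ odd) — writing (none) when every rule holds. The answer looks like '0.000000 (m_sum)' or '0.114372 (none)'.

0.215014 (none)

Checks pass: Σm=0; 14 even; l₃=7∈[3,7].
(2·5+1)(2·2+1)(2·7+1) = 825
Δ: 0! 10! 4! / 15! → 1/15015
sum: t=0:+1/57600 = 1/57600
3j²(5 2 7; 0 0 0) = Δ·Π!·Σ² = 21/715  (sign -1)
sum: t=0:+1/120960 = 1/120960
3j²(5 2 7; -2 0 2) = Δ·Π!·Σ² = 24/1001  (sign -1)
combine: 4πI² = 825·21/715·24/1001 = 1080/1859
take √, sign +1: I = 0.21501425
No selection rule forces the value: the integral is nonzero (none).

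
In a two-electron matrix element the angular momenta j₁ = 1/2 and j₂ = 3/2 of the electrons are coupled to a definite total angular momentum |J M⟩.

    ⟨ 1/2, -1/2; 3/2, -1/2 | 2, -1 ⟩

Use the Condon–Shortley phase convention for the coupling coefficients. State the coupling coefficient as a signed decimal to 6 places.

√[5·0!1!3!/5! · 0!1!1!2!1!3!] = √(3)
  +(−1)^0/∏(0,0,1,1,0,2)! = 1/2  (running 1/2)
⟨..|..⟩ = √(3)·(1/2) = +0.866025

+√(3/4) = +0.866025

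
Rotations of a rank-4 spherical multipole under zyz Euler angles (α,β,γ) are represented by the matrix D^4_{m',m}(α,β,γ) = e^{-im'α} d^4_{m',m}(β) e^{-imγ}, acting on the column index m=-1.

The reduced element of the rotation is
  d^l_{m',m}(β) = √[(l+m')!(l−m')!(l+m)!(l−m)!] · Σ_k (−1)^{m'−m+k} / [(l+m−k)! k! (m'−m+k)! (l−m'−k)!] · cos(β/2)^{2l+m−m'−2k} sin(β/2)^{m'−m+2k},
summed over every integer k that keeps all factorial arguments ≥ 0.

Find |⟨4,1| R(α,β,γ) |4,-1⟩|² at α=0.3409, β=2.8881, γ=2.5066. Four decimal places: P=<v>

P=0.5135

First d^4_{1,-1}(β=2.8881), then the phase factors e^{-i(1)α} and e^{-i(-1)γ}:
With c≡cos(β/2)=0.126407 and s≡sin(β/2)=0.991978, N=[120·6·6·120]^{1/2}=720.000000
k: max(0,(-1)−(1))=0 … min(4+(-1),4−(1))=3
  k=0: (−1)^2·720.0000/(72)·0.1264^6·0.9920^2 = +0.000040
  k=1: (−1)^3·720.0000/(24)·0.1264^4·0.9920^4 = -0.007417
  k=2: (−1)^4·720.0000/(48)·0.1264^2·0.9920^6 = +0.228375
  k=3: (−1)^5·720.0000/(720)·0.1264^0·0.9920^8 = -0.937601
d^4_{1,-1}(2.8881) = +0.000040 -0.007417 +0.228375 -0.937601 = -0.716602
|D^4_{1,-1}|² = |d^4_{1,-1}(β)|² = (-0.716602)² = 0.513519 (the z-rotation phases have unit modulus)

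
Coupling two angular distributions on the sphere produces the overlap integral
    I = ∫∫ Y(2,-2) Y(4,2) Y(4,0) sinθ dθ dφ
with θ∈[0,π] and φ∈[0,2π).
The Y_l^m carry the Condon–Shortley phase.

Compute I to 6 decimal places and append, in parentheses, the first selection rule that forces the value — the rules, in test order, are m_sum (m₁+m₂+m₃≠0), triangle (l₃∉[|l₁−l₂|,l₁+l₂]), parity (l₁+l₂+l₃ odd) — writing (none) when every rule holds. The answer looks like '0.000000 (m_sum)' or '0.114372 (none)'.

-0.190365 (none)

Checks pass: Σm=0; 10 even; l₃=4∈[2,6].
(2·2+1)(2·4+1)(2·4+1) = 405
Δ: 2! 2! 6! / 11! → 1/13860
sum: t=0:+1/192 t=1:−1/36 t=2:+1/192 = -5/288
3j²(2 4 4; 0 0 0) = Δ·Π!·Σ² = 20/693  (sign -1)
sum: t=2:+1/192 = 1/192
3j²(2 4 4; -2 2 0) = Δ·Π!·Σ² = 3/77  (sign +1)
combine: 4πI² = 405·20/693·3/77 = 2700/5929
take √, sign -1: I = -0.19036462
No selection rule forces the value: the integral is nonzero (none).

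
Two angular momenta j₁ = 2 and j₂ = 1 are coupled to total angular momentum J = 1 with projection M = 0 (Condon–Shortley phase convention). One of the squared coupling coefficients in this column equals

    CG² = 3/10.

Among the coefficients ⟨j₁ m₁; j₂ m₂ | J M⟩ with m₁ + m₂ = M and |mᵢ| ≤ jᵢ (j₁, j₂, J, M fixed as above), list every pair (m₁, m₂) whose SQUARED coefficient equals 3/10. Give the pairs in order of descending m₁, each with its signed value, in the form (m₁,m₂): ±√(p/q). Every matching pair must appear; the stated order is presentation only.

Admissible pairs with m₁+m₂ = M = 0: (-1,1), (0,0), (1,-1)
  (m₁,m₂)=(1,-1): CG² = 3/10, CG = +√(3/10)   ← matches the target
  (m₁,m₂)=(0,0): CG² = 2/5, CG = −√(2/5)
  (m₁,m₂)=(-1,1): CG² = 3/10, CG = +√(3/10)   ← matches the target
Pairs with CG² = 3/10: (1,-1): +√(3/10); (-1,1): +√(3/10)

(1,-1): +√(3/10); (-1,1): +√(3/10)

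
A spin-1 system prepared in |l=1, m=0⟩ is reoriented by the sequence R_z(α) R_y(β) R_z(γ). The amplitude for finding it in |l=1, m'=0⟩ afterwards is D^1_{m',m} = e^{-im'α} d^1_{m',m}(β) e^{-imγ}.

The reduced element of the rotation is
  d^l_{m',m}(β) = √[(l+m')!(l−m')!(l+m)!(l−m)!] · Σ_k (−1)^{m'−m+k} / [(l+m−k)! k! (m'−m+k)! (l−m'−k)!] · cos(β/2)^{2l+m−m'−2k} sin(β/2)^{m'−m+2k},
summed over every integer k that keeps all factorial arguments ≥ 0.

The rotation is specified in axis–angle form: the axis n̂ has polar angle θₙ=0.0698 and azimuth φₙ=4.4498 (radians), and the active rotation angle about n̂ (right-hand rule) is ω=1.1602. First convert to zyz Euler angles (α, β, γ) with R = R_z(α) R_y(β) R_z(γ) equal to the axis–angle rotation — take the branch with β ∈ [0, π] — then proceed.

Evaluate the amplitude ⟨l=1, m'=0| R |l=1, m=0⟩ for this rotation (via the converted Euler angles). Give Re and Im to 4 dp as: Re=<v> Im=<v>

Axis–angle → zyz. n̂ = (sinθₙcosφₙ, sinθₙsinφₙ, cosθₙ) = (-0.018104, -0.067353, +0.997565), ω = 1.1602.
R = I cosω + sinω [n̂]ₓ + (1−cosω) n̂n̂ᵀ gives
  R = [+0.399353, -0.913918, -0.072606; +0.915383, +0.401882, -0.023771; +0.050903, -0.056969, +0.997077]
β = atan2(√(R₁₃²+R₂₃²), R₃₃) = 0.076472; α = atan2(R₂₃, R₁₃) mod 2π = 3.457987; γ = atan2(R₃₂, −R₃₁) mod 2π = 3.983164
Split into d^1_{0,0}(β=0.0765) × two z-phases.
Half-angle: c=0.999269, s=0.038227. N=√(1·1·1·1)=1.000000
k∈{0,1} keeps every argument non-negative
  k=0: (−1)^0·1.0000/(1)·0.9993^2·0.0382^0 = +0.998539
  k=1: (−1)^1·1.0000/(1)·0.9993^0·0.0382^2 = -0.001461
d^1_{0,0}(0.0765) = +0.998539 -0.001461 = +0.997077
Attach z-rotation phases: D = e^{-i(0)(3.4580)}·(+0.997077)·e^{-i(0)(3.9832)} = +0.997077+0.000000i

Re=0.9971 Im=0.0000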